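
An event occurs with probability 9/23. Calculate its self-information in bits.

Information content I(x) = -log₂(p(x))
I = -log₂(9/23) = -log₂(0.3913)
I = 1.3536 bits


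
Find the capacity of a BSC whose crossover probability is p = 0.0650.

For BSC with error probability p:
C = 1 - H(p) where H(p) is binary entropy
H(0.0650) = -0.0650 × log₂(0.0650) - 0.9350 × log₂(0.9350)
H(p) = 0.3470
C = 1 - 0.3470 = 0.6530 bits/use


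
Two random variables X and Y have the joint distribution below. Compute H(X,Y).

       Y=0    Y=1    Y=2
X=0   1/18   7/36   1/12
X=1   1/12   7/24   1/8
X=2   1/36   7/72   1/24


H(X,Y) = -Σ p(x,y) log₂ p(x,y)
  p(0,0)=1/18: -0.0556 × log₂(0.0556) = 0.2317
  p(0,1)=7/36: -0.1944 × log₂(0.1944) = 0.4594
  p(0,2)=1/12: -0.0833 × log₂(0.0833) = 0.2987
  p(1,0)=1/12: -0.0833 × log₂(0.0833) = 0.2987
  p(1,1)=7/24: -0.2917 × log₂(0.2917) = 0.5185
  p(1,2)=1/8: -0.1250 × log₂(0.1250) = 0.3750
  p(2,0)=1/36: -0.0278 × log₂(0.0278) = 0.1436
  p(2,1)=7/72: -0.0972 × log₂(0.0972) = 0.3269
  p(2,2)=1/24: -0.0417 × log₂(0.0417) = 0.1910
H(X,Y) = 2.8436 bits


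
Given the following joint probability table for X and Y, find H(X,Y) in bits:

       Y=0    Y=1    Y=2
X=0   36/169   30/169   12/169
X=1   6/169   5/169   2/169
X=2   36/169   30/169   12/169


H(X,Y) = -Σ p(x,y) log₂ p(x,y)
  p(0,0)=36/169: -0.2130 × log₂(0.2130) = 0.4752
  p(0,1)=30/169: -0.1775 × log₂(0.1775) = 0.4427
  p(0,2)=12/169: -0.0710 × log₂(0.0710) = 0.2710
  p(1,0)=6/169: -0.0355 × log₂(0.0355) = 0.1710
  p(1,1)=5/169: -0.0296 × log₂(0.0296) = 0.1503
  p(1,2)=2/169: -0.0118 × log₂(0.0118) = 0.0758
  p(2,0)=36/169: -0.2130 × log₂(0.2130) = 0.4752
  p(2,1)=30/169: -0.1775 × log₂(0.1775) = 0.4427
  p(2,2)=12/169: -0.0710 × log₂(0.0710) = 0.2710
H(X,Y) = 2.7748 bits


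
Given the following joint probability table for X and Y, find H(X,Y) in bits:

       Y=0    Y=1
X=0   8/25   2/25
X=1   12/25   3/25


H(X,Y) = -Σ p(x,y) log₂ p(x,y)
  p(0,0)=8/25: -0.3200 × log₂(0.3200) = 0.5260
  p(0,1)=2/25: -0.0800 × log₂(0.0800) = 0.2915
  p(1,0)=12/25: -0.4800 × log₂(0.4800) = 0.5083
  p(1,1)=3/25: -0.1200 × log₂(0.1200) = 0.3671
H(X,Y) = 1.6929 bits


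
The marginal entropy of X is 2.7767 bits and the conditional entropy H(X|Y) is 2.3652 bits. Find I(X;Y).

I(X;Y) = H(X) - H(X|Y)
I(X;Y) = 2.7767 - 2.3652 = 0.4115 bits


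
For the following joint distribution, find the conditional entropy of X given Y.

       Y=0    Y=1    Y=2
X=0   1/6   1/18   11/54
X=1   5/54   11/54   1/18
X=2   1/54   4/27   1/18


H(X|Y) = Σ_y p(y) H(X|Y=y)
  p(Y=0) = 5/18, H(X|Y=0) = 1.2310
  p(Y=1) = 11/27, H(X|Y=1) = 1.4227
  p(Y=2) = 17/54, H(X|Y=2) = 1.2896
H(X|Y) = 0.2778×1.2310 + 0.4074×1.4227 + 0.3148×1.2896 = 1.3275 bits


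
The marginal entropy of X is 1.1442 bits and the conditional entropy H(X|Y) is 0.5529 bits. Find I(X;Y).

I(X;Y) = H(X) - H(X|Y)
I(X;Y) = 1.1442 - 0.5529 = 0.5913 bits


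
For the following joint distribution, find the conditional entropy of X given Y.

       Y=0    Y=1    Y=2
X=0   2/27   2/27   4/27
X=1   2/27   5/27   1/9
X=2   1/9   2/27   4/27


H(X|Y) = Σ_y p(y) H(X|Y=y)
  p(Y=0) = 7/27, H(X|Y=0) = 1.5567
  p(Y=1) = 1/3, H(X|Y=1) = 1.4355
  p(Y=2) = 11/27, H(X|Y=2) = 1.5726
H(X|Y) = 0.2593×1.5567 + 0.3333×1.4355 + 0.4074×1.5726 = 1.5228 bits


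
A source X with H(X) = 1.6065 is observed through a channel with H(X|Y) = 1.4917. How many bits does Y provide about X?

I(X;Y) = H(X) - H(X|Y)
I(X;Y) = 1.6065 - 1.4917 = 0.1148 bits


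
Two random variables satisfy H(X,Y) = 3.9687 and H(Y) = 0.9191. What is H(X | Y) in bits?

Chain rule: H(X,Y) = H(X|Y) + H(Y)
H(X|Y) = H(X,Y) - H(Y) = 3.9687 - 0.9191 = 3.0496 bits


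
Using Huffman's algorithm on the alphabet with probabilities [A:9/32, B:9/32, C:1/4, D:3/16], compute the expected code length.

Huffman tree construction:
Combine smallest probabilities repeatedly
Resulting codes:
  A: 10 (length 2)
  B: 11 (length 2)
  C: 01 (length 2)
  D: 00 (length 2)
Average length = Σ p(s) × length(s) = 2.0000 bits


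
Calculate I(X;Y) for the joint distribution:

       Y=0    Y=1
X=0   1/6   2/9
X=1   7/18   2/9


H(X) = 0.9641, H(Y) = 0.9911, H(X,Y) = 1.9251
I(X;Y) = H(X) + H(Y) - H(X,Y) = 0.0300 bits


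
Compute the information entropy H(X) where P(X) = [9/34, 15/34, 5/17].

H(X) = -Σ p(x) log₂ p(x)
  -9/34 × log₂(9/34) = 0.5076
  -15/34 × log₂(15/34) = 0.5208
  -5/17 × log₂(5/17) = 0.5193
H(X) = 1.5477 bits


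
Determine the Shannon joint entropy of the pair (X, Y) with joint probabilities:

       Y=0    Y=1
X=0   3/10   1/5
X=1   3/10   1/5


H(X,Y) = -Σ p(x,y) log₂ p(x,y)
  p(0,0)=3/10: -0.3000 × log₂(0.3000) = 0.5211
  p(0,1)=1/5: -0.2000 × log₂(0.2000) = 0.4644
  p(1,0)=3/10: -0.3000 × log₂(0.3000) = 0.5211
  p(1,1)=1/5: -0.2000 × log₂(0.2000) = 0.4644
H(X,Y) = 1.9710 bits


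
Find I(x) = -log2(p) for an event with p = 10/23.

Information content I(x) = -log₂(p(x))
I = -log₂(10/23) = -log₂(0.4348)
I = 1.2016 bits


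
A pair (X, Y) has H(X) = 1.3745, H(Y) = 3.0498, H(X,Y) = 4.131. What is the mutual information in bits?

I(X;Y) = H(X) + H(Y) - H(X,Y)
I(X;Y) = 1.3745 + 3.0498 - 4.131 = 0.2933 bits


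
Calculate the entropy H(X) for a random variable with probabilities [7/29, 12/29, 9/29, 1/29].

H(X) = -Σ p(x) log₂ p(x)
  -7/29 × log₂(7/29) = 0.4950
  -12/29 × log₂(12/29) = 0.5268
  -9/29 × log₂(9/29) = 0.5239
  -1/29 × log₂(1/29) = 0.1675
H(X) = 1.7131 bits


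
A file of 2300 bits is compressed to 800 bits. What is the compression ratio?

Compression ratio = Original / Compressed
= 2300 / 800 = 2.88:1


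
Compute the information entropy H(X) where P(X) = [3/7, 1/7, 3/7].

H(X) = -Σ p(x) log₂ p(x)
  -3/7 × log₂(3/7) = 0.5239
  -1/7 × log₂(1/7) = 0.4011
  -3/7 × log₂(3/7) = 0.5239
H(X) = 1.4488 bits


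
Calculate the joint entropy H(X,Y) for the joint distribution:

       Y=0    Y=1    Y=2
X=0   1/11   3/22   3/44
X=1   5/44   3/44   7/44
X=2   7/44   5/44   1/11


H(X,Y) = -Σ p(x,y) log₂ p(x,y)
  p(0,0)=1/11: -0.0909 × log₂(0.0909) = 0.3145
  p(0,1)=3/22: -0.1364 × log₂(0.1364) = 0.3920
  p(0,2)=3/44: -0.0682 × log₂(0.0682) = 0.2642
  p(1,0)=5/44: -0.1136 × log₂(0.1136) = 0.3565
  p(1,1)=3/44: -0.0682 × log₂(0.0682) = 0.2642
  p(1,2)=7/44: -0.1591 × log₂(0.1591) = 0.4219
  p(2,0)=7/44: -0.1591 × log₂(0.1591) = 0.4219
  p(2,1)=5/44: -0.1136 × log₂(0.1136) = 0.3565
  p(2,2)=1/11: -0.0909 × log₂(0.0909) = 0.3145
H(X,Y) = 3.1062 bits


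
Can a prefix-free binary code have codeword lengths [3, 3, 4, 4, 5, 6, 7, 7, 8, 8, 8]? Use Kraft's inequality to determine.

Kraft inequality: Σ 2^(-l_i) ≤ 1 for prefix-free code
Calculating: 2^(-3) + 2^(-3) + 2^(-4) + 2^(-4) + 2^(-5) + 2^(-6) + 2^(-7) + 2^(-7) + 2^(-8) + 2^(-8) + 2^(-8)
= 0.125 + 0.125 + 0.0625 + 0.0625 + 0.03125 + 0.015625 + 0.0078125 + 0.0078125 + 0.00390625 + 0.00390625 + 0.00390625
= 0.4492
Since 0.4492 ≤ 1, prefix-free code exists


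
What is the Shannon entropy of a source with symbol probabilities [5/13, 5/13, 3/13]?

H(X) = -Σ p(x) log₂ p(x)
  -5/13 × log₂(5/13) = 0.5302
  -5/13 × log₂(5/13) = 0.5302
  -3/13 × log₂(3/13) = 0.4882
H(X) = 1.5486 bits


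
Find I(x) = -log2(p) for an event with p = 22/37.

Information content I(x) = -log₂(p(x))
I = -log₂(22/37) = -log₂(0.5946)
I = 0.7500 bits


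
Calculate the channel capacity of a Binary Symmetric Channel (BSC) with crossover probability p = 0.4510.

For BSC with error probability p:
C = 1 - H(p) where H(p) is binary entropy
H(0.4510) = -0.4510 × log₂(0.4510) - 0.5490 × log₂(0.5490)
H(p) = 0.9931
C = 1 - 0.9931 = 0.0069 bits/use


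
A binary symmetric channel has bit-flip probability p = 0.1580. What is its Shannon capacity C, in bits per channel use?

For BSC with error probability p:
C = 1 - H(p) where H(p) is binary entropy
H(0.1580) = -0.1580 × log₂(0.1580) - 0.8420 × log₂(0.8420)
H(p) = 0.6295
C = 1 - 0.6295 = 0.3705 bits/use


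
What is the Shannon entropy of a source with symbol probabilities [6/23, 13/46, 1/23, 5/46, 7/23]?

H(X) = -Σ p(x) log₂ p(x)
  -6/23 × log₂(6/23) = 0.5057
  -13/46 × log₂(13/46) = 0.5152
  -1/23 × log₂(1/23) = 0.1967
  -5/46 × log₂(5/46) = 0.3480
  -7/23 × log₂(7/23) = 0.5223
H(X) = 2.0880 bits


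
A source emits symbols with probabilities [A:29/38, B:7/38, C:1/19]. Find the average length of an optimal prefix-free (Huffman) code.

Huffman tree construction:
Combine smallest probabilities repeatedly
Resulting codes:
  A: 1 (length 1)
  B: 01 (length 2)
  C: 00 (length 2)
Average length = Σ p(s) × length(s) = 1.2368 bits


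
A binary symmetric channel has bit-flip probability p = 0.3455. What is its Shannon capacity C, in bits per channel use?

For BSC with error probability p:
C = 1 - H(p) where H(p) is binary entropy
H(0.3455) = -0.3455 × log₂(0.3455) - 0.6545 × log₂(0.6545)
H(p) = 0.9300
C = 1 - 0.9300 = 0.0700 bits/use


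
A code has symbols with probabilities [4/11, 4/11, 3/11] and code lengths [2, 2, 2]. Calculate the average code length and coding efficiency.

Average length L = Σ p_i × l_i = 2.0000 bits
Entropy H = 1.5726 bits
Efficiency η = H/L × 100% = 78.63%


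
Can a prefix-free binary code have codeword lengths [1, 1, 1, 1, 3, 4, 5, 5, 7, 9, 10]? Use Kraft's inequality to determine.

Kraft inequality: Σ 2^(-l_i) ≤ 1 for prefix-free code
Calculating: 2^(-1) + 2^(-1) + 2^(-1) + 2^(-1) + 2^(-3) + 2^(-4) + 2^(-5) + 2^(-5) + 2^(-7) + 2^(-9) + 2^(-10)
= 0.5 + 0.5 + 0.5 + 0.5 + 0.125 + 0.0625 + 0.03125 + 0.03125 + 0.0078125 + 0.001953125 + 0.0009765625
= 2.2607
Since 2.2607 > 1, prefix-free code does not exist


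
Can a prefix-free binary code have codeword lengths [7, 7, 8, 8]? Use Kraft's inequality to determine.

Kraft inequality: Σ 2^(-l_i) ≤ 1 for prefix-free code
Calculating: 2^(-7) + 2^(-7) + 2^(-8) + 2^(-8)
= 0.0078125 + 0.0078125 + 0.00390625 + 0.00390625
= 0.0234
Since 0.0234 ≤ 1, prefix-free code exists


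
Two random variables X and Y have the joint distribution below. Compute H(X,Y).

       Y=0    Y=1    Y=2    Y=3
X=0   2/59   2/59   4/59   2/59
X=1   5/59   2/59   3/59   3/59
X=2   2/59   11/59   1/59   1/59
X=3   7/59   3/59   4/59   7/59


H(X,Y) = -Σ p(x,y) log₂ p(x,y)
  p(0,0)=2/59: -0.0339 × log₂(0.0339) = 0.1655
  p(0,1)=2/59: -0.0339 × log₂(0.0339) = 0.1655
  p(0,2)=4/59: -0.0678 × log₂(0.0678) = 0.2632
  p(0,3)=2/59: -0.0339 × log₂(0.0339) = 0.1655
  p(1,0)=5/59: -0.0847 × log₂(0.0847) = 0.3018
  p(1,1)=2/59: -0.0339 × log₂(0.0339) = 0.1655
  p(1,2)=3/59: -0.0508 × log₂(0.0508) = 0.2185
  p(1,3)=3/59: -0.0508 × log₂(0.0508) = 0.2185
  p(2,0)=2/59: -0.0339 × log₂(0.0339) = 0.1655
  p(2,1)=11/59: -0.1864 × log₂(0.1864) = 0.4518
  p(2,2)=1/59: -0.0169 × log₂(0.0169) = 0.0997
  p(2,3)=1/59: -0.0169 × log₂(0.0169) = 0.0997
  p(3,0)=7/59: -0.1186 × log₂(0.1186) = 0.3649
  p(3,1)=3/59: -0.0508 × log₂(0.0508) = 0.2185
  p(3,2)=4/59: -0.0678 × log₂(0.0678) = 0.2632
  p(3,3)=7/59: -0.1186 × log₂(0.1186) = 0.3649
H(X,Y) = 3.6923 bits


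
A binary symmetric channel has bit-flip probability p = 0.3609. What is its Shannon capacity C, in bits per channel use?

For BSC with error probability p:
C = 1 - H(p) where H(p) is binary entropy
H(0.3609) = -0.3609 × log₂(0.3609) - 0.6391 × log₂(0.6391)
H(p) = 0.9434
C = 1 - 0.9434 = 0.0566 bits/use


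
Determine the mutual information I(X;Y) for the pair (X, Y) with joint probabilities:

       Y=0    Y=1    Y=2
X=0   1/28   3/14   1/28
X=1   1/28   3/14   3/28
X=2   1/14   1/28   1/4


H(X) = 1.5774, H(Y) = 1.4445, H(X,Y) = 2.7564
I(X;Y) = H(X) + H(Y) - H(X,Y) = 0.2655 bits


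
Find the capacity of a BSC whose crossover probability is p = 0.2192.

For BSC with error probability p:
C = 1 - H(p) where H(p) is binary entropy
H(0.2192) = -0.2192 × log₂(0.2192) - 0.7808 × log₂(0.7808)
H(p) = 0.7587
C = 1 - 0.7587 = 0.2413 bits/use


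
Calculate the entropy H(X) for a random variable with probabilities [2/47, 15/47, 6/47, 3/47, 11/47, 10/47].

H(X) = -Σ p(x) log₂ p(x)
  -2/47 × log₂(2/47) = 0.1938
  -15/47 × log₂(15/47) = 0.5259
  -6/47 × log₂(6/47) = 0.3791
  -3/47 × log₂(3/47) = 0.2534
  -11/47 × log₂(11/47) = 0.4904
  -10/47 × log₂(10/47) = 0.4750
H(X) = 2.3175 bits


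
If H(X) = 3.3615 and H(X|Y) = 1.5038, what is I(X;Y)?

I(X;Y) = H(X) - H(X|Y)
I(X;Y) = 3.3615 - 1.5038 = 1.8577 bits


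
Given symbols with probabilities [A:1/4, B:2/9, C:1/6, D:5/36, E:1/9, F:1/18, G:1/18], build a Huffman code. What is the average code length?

Huffman tree construction:
Combine smallest probabilities repeatedly
Resulting codes:
  A: 10 (length 2)
  B: 00 (length 2)
  C: 111 (length 3)
  D: 110 (length 3)
  E: 010 (length 3)
  F: 0110 (length 4)
  G: 0111 (length 4)
Average length = Σ p(s) × length(s) = 2.6389 bits


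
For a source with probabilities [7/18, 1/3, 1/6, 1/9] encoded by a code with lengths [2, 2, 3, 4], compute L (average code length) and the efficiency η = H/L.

Average length L = Σ p_i × l_i = 2.3889 bits
Entropy H = 1.8413 bits
Efficiency η = H/L × 100% = 77.08%


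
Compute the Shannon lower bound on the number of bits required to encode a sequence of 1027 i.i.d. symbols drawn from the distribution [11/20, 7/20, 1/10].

Entropy H = 1.3367 bits/symbol
Minimum bits = H × n = 1.3367 × 1027
= 1372.76 bits


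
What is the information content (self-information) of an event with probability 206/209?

Information content I(x) = -log₂(p(x))
I = -log₂(206/209) = -log₂(0.9856)
I = 0.0209 bits


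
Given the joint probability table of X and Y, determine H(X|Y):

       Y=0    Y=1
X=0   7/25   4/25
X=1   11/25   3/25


H(X|Y) = Σ_y p(y) H(X|Y=y)
  p(Y=0) = 18/25, H(X|Y=0) = 0.9641
  p(Y=1) = 7/25, H(X|Y=1) = 0.9852
H(X|Y) = 0.7200×0.9641 + 0.2800×0.9852 = 0.9700 bits


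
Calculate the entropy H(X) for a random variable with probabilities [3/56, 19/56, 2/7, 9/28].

H(X) = -Σ p(x) log₂ p(x)
  -3/56 × log₂(3/56) = 0.2262
  -19/56 × log₂(19/56) = 0.5291
  -2/7 × log₂(2/7) = 0.5164
  -9/28 × log₂(9/28) = 0.5263
H(X) = 1.7980 bits


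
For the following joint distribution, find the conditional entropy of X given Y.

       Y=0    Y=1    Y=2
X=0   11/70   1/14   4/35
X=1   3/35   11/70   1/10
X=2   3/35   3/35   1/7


H(X|Y) = Σ_y p(y) H(X|Y=y)
  p(Y=0) = 23/70, H(X|Y=0) = 1.5204
  p(Y=1) = 11/35, H(X|Y=1) = 1.4970
  p(Y=2) = 5/14, H(X|Y=2) = 1.5690
H(X|Y) = 0.3286×1.5204 + 0.3143×1.4970 + 0.3571×1.5690 = 1.5304 bits


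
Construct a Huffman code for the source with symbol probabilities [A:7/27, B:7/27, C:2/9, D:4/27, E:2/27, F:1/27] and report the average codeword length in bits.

Huffman tree construction:
Combine smallest probabilities repeatedly
Resulting codes:
  A: 01 (length 2)
  B: 10 (length 2)
  C: 00 (length 2)
  D: 111 (length 3)
  E: 1101 (length 4)
  F: 1100 (length 4)
Average length = Σ p(s) × length(s) = 2.3704 bits


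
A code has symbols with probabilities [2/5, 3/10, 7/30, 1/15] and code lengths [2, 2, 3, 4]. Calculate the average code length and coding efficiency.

Average length L = Σ p_i × l_i = 2.3667 bits
Entropy H = 1.8002 bits
Efficiency η = H/L × 100% = 76.07%


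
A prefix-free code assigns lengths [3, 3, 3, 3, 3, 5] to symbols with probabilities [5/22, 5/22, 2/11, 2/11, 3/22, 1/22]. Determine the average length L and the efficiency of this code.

Average length L = Σ p_i × l_i = 3.0909 bits
Entropy H = 2.4606 bits
Efficiency η = H/L × 100% = 79.61%


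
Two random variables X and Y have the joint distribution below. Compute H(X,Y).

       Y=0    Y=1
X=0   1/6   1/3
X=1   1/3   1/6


H(X,Y) = -Σ p(x,y) log₂ p(x,y)
  p(0,0)=1/6: -0.1667 × log₂(0.1667) = 0.4308
  p(0,1)=1/3: -0.3333 × log₂(0.3333) = 0.5283
  p(1,0)=1/3: -0.3333 × log₂(0.3333) = 0.5283
  p(1,1)=1/6: -0.1667 × log₂(0.1667) = 0.4308
H(X,Y) = 1.9183 bits


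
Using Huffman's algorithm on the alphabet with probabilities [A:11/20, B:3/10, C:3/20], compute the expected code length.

Huffman tree construction:
Combine smallest probabilities repeatedly
Resulting codes:
  A: 1 (length 1)
  B: 01 (length 2)
  C: 00 (length 2)
Average length = Σ p(s) × length(s) = 1.4500 bits


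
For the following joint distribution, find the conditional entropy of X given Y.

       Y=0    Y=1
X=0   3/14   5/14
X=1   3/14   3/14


H(X|Y) = Σ_y p(y) H(X|Y=y)
  p(Y=0) = 3/7, H(X|Y=0) = 1.0000
  p(Y=1) = 4/7, H(X|Y=1) = 0.9544
H(X|Y) = 0.4286×1.0000 + 0.5714×0.9544 = 0.9740 bits


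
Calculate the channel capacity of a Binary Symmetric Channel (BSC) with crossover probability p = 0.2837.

For BSC with error probability p:
C = 1 - H(p) where H(p) is binary entropy
H(0.2837) = -0.2837 × log₂(0.2837) - 0.7163 × log₂(0.7163)
H(p) = 0.8604
C = 1 - 0.8604 = 0.1396 bits/use


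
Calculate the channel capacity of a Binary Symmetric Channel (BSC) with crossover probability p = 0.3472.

For BSC with error probability p:
C = 1 - H(p) where H(p) is binary entropy
H(0.3472) = -0.3472 × log₂(0.3472) - 0.6528 × log₂(0.6528)
H(p) = 0.9315
C = 1 - 0.9315 = 0.0685 bits/use


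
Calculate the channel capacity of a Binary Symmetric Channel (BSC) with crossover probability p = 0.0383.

For BSC with error probability p:
C = 1 - H(p) where H(p) is binary entropy
H(0.0383) = -0.0383 × log₂(0.0383) - 0.9617 × log₂(0.9617)
H(p) = 0.2344
C = 1 - 0.2344 = 0.7656 bits/use


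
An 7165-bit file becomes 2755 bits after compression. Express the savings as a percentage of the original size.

Space savings = (1 - Compressed/Original) × 100%
= (1 - 2755/7165) × 100%
= 61.55%


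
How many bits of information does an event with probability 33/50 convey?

Information content I(x) = -log₂(p(x))
I = -log₂(33/50) = -log₂(0.6600)
I = 0.5995 bits


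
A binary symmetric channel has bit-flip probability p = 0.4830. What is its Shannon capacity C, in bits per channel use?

For BSC with error probability p:
C = 1 - H(p) where H(p) is binary entropy
H(0.4830) = -0.4830 × log₂(0.4830) - 0.5170 × log₂(0.5170)
H(p) = 0.9992
C = 1 - 0.9992 = 0.0008 bits/use


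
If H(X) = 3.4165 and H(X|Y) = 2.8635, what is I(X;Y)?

I(X;Y) = H(X) - H(X|Y)
I(X;Y) = 3.4165 - 2.8635 = 0.553 bits


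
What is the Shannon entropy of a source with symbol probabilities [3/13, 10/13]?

H(X) = -Σ p(x) log₂ p(x)
  -3/13 × log₂(3/13) = 0.4882
  -10/13 × log₂(10/13) = 0.2912
H(X) = 0.7793 bits


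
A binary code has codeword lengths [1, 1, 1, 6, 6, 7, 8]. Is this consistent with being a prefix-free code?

Kraft inequality: Σ 2^(-l_i) ≤ 1 for prefix-free code
Calculating: 2^(-1) + 2^(-1) + 2^(-1) + 2^(-6) + 2^(-6) + 2^(-7) + 2^(-8)
= 0.5 + 0.5 + 0.5 + 0.015625 + 0.015625 + 0.0078125 + 0.00390625
= 1.5430
Since 1.5430 > 1, prefix-free code does not exist


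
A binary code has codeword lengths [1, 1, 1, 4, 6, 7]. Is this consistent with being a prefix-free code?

Kraft inequality: Σ 2^(-l_i) ≤ 1 for prefix-free code
Calculating: 2^(-1) + 2^(-1) + 2^(-1) + 2^(-4) + 2^(-6) + 2^(-7)
= 0.5 + 0.5 + 0.5 + 0.0625 + 0.015625 + 0.0078125
= 1.5859
Since 1.5859 > 1, prefix-free code does not exist


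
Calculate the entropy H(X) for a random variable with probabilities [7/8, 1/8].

H(X) = -Σ p(x) log₂ p(x)
  -7/8 × log₂(7/8) = 0.1686
  -1/8 × log₂(1/8) = 0.3750
H(X) = 0.5436 bits


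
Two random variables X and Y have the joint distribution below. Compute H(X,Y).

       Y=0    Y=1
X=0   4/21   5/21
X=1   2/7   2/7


H(X,Y) = -Σ p(x,y) log₂ p(x,y)
  p(0,0)=4/21: -0.1905 × log₂(0.1905) = 0.4557
  p(0,1)=5/21: -0.2381 × log₂(0.2381) = 0.4929
  p(1,0)=2/7: -0.2857 × log₂(0.2857) = 0.5164
  p(1,1)=2/7: -0.2857 × log₂(0.2857) = 0.5164
H(X,Y) = 1.9814 bits


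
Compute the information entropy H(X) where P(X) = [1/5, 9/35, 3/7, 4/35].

H(X) = -Σ p(x) log₂ p(x)
  -1/5 × log₂(1/5) = 0.4644
  -9/35 × log₂(9/35) = 0.5038
  -3/7 × log₂(3/7) = 0.5239
  -4/35 × log₂(4/35) = 0.3576
H(X) = 1.8497 bits


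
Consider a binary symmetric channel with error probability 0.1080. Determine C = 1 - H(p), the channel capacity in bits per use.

For BSC with error probability p:
C = 1 - H(p) where H(p) is binary entropy
H(0.1080) = -0.1080 × log₂(0.1080) - 0.8920 × log₂(0.8920)
H(p) = 0.4939
C = 1 - 0.4939 = 0.5061 bits/use


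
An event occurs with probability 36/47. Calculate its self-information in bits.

Information content I(x) = -log₂(p(x))
I = -log₂(36/47) = -log₂(0.7660)
I = 0.3847 bits


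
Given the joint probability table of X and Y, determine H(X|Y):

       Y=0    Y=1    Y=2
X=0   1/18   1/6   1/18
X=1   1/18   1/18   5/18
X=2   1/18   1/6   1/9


H(X|Y) = Σ_y p(y) H(X|Y=y)
  p(Y=0) = 1/6, H(X|Y=0) = 1.5850
  p(Y=1) = 7/18, H(X|Y=1) = 1.4488
  p(Y=2) = 4/9, H(X|Y=2) = 1.2988
H(X|Y) = 0.1667×1.5850 + 0.3889×1.4488 + 0.4444×1.2988 = 1.4048 bits


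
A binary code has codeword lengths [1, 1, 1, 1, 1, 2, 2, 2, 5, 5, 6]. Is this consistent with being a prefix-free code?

Kraft inequality: Σ 2^(-l_i) ≤ 1 for prefix-free code
Calculating: 2^(-1) + 2^(-1) + 2^(-1) + 2^(-1) + 2^(-1) + 2^(-2) + 2^(-2) + 2^(-2) + 2^(-5) + 2^(-5) + 2^(-6)
= 0.5 + 0.5 + 0.5 + 0.5 + 0.5 + 0.25 + 0.25 + 0.25 + 0.03125 + 0.03125 + 0.015625
= 3.3281
Since 3.3281 > 1, prefix-free code does not exist


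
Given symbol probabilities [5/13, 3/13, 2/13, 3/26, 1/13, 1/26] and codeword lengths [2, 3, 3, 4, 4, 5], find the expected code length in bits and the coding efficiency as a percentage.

Average length L = Σ p_i × l_i = 2.8846 bits
Entropy H = 2.2587 bits
Efficiency η = H/L × 100% = 78.30%


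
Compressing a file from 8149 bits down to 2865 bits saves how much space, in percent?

Space savings = (1 - Compressed/Original) × 100%
= (1 - 2865/8149) × 100%
= 64.84%


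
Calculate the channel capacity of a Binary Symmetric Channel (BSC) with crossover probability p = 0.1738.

For BSC with error probability p:
C = 1 - H(p) where H(p) is binary entropy
H(0.1738) = -0.1738 × log₂(0.1738) - 0.8262 × log₂(0.8262)
H(p) = 0.6663
C = 1 - 0.6663 = 0.3337 bits/use


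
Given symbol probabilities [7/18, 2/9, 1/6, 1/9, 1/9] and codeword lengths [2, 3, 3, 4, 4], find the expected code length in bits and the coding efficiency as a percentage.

Average length L = Σ p_i × l_i = 2.8333 bits
Entropy H = 2.1473 bits
Efficiency η = H/L × 100% = 75.79%


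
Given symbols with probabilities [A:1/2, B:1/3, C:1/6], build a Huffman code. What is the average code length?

Huffman tree construction:
Combine smallest probabilities repeatedly
Resulting codes:
  A: 0 (length 1)
  B: 11 (length 2)
  C: 10 (length 2)
Average length = Σ p(s) × length(s) = 1.5000 bits


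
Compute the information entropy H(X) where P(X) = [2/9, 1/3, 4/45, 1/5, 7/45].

H(X) = -Σ p(x) log₂ p(x)
  -2/9 × log₂(2/9) = 0.4822
  -1/3 × log₂(1/3) = 0.5283
  -4/45 × log₂(4/45) = 0.3104
  -1/5 × log₂(1/5) = 0.4644
  -7/45 × log₂(7/45) = 0.4176
H(X) = 2.2029 bits


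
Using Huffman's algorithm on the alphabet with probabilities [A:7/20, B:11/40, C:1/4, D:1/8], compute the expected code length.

Huffman tree construction:
Combine smallest probabilities repeatedly
Resulting codes:
  A: 11 (length 2)
  B: 10 (length 2)
  C: 01 (length 2)
  D: 00 (length 2)
Average length = Σ p(s) × length(s) = 2.0000 bits


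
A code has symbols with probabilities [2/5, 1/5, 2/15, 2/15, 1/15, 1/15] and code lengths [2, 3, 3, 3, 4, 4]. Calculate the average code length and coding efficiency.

Average length L = Σ p_i × l_i = 2.7333 bits
Entropy H = 2.2892 bits
Efficiency η = H/L × 100% = 83.75%


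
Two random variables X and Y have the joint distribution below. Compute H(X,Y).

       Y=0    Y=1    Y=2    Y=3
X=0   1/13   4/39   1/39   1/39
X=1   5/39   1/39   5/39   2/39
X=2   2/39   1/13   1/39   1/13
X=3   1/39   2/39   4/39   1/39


H(X,Y) = -Σ p(x,y) log₂ p(x,y)
  p(0,0)=1/13: -0.0769 × log₂(0.0769) = 0.2846
  p(0,1)=4/39: -0.1026 × log₂(0.1026) = 0.3370
  p(0,2)=1/39: -0.0256 × log₂(0.0256) = 0.1355
  p(0,3)=1/39: -0.0256 × log₂(0.0256) = 0.1355
  p(1,0)=5/39: -0.1282 × log₂(0.1282) = 0.3799
  p(1,1)=1/39: -0.0256 × log₂(0.0256) = 0.1355
  p(1,2)=5/39: -0.1282 × log₂(0.1282) = 0.3799
  p(1,3)=2/39: -0.0513 × log₂(0.0513) = 0.2198
  p(2,0)=2/39: -0.0513 × log₂(0.0513) = 0.2198
  p(2,1)=1/13: -0.0769 × log₂(0.0769) = 0.2846
  p(2,2)=1/39: -0.0256 × log₂(0.0256) = 0.1355
  p(2,3)=1/13: -0.0769 × log₂(0.0769) = 0.2846
  p(3,0)=1/39: -0.0256 × log₂(0.0256) = 0.1355
  p(3,1)=2/39: -0.0513 × log₂(0.0513) = 0.2198
  p(3,2)=4/39: -0.1026 × log₂(0.1026) = 0.3370
  p(3,3)=1/39: -0.0256 × log₂(0.0256) = 0.1355
H(X,Y) = 3.7602 bits


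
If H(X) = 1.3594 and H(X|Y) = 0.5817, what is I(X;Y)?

I(X;Y) = H(X) - H(X|Y)
I(X;Y) = 1.3594 - 0.5817 = 0.7777 bits


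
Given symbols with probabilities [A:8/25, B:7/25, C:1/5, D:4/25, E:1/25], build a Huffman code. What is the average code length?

Huffman tree construction:
Combine smallest probabilities repeatedly
Resulting codes:
  A: 11 (length 2)
  B: 10 (length 2)
  C: 00 (length 2)
  D: 011 (length 3)
  E: 010 (length 3)
Average length = Σ p(s) × length(s) = 2.2000 bits


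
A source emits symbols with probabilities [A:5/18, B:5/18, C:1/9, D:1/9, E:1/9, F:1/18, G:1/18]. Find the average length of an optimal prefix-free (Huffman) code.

Huffman tree construction:
Combine smallest probabilities repeatedly
Resulting codes:
  A: 10 (length 2)
  B: 11 (length 2)
  C: 000 (length 3)
  D: 001 (length 3)
  E: 010 (length 3)
  F: 0110 (length 4)
  G: 0111 (length 4)
Average length = Σ p(s) × length(s) = 2.5556 bits


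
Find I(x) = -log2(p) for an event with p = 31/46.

Information content I(x) = -log₂(p(x))
I = -log₂(31/46) = -log₂(0.6739)
I = 0.5694 bits


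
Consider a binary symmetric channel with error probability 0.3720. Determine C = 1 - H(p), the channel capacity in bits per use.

For BSC with error probability p:
C = 1 - H(p) where H(p) is binary entropy
H(0.3720) = -0.3720 × log₂(0.3720) - 0.6280 × log₂(0.6280)
H(p) = 0.9522
C = 1 - 0.9522 = 0.0478 bits/use


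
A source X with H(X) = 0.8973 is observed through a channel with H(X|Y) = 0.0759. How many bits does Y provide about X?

I(X;Y) = H(X) - H(X|Y)
I(X;Y) = 0.8973 - 0.0759 = 0.8214 bits


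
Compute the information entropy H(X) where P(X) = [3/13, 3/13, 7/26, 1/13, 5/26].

H(X) = -Σ p(x) log₂ p(x)
  -3/13 × log₂(3/13) = 0.4882
  -3/13 × log₂(3/13) = 0.4882
  -7/26 × log₂(7/26) = 0.5097
  -1/13 × log₂(1/13) = 0.2846
  -5/26 × log₂(5/26) = 0.4574
H(X) = 2.2281 bits


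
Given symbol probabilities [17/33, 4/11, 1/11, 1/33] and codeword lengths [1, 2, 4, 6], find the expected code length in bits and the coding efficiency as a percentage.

Average length L = Σ p_i × l_i = 1.7879 bits
Entropy H = 1.4910 bits
Efficiency η = H/L × 100% = 83.40%


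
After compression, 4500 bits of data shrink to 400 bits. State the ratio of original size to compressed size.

Compression ratio = Original / Compressed
= 4500 / 400 = 11.25:1


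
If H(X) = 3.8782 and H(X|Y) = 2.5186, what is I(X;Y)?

I(X;Y) = H(X) - H(X|Y)
I(X;Y) = 3.8782 - 2.5186 = 1.3596 bits


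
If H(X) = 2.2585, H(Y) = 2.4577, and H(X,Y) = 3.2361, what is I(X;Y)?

I(X;Y) = H(X) + H(Y) - H(X,Y)
I(X;Y) = 2.2585 + 2.4577 - 3.2361 = 1.4801 bits


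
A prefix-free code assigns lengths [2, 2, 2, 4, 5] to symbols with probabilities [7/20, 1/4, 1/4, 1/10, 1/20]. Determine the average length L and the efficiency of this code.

Average length L = Σ p_i × l_i = 2.3500 bits
Entropy H = 2.0784 bits
Efficiency η = H/L × 100% = 88.44%


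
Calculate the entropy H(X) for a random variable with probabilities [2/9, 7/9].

H(X) = -Σ p(x) log₂ p(x)
  -2/9 × log₂(2/9) = 0.4822
  -7/9 × log₂(7/9) = 0.2820
H(X) = 0.7642 bits


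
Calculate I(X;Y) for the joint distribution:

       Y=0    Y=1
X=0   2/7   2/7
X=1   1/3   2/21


H(X) = 0.9852, H(Y) = 0.9587, H(X,Y) = 1.8842
I(X;Y) = H(X) + H(Y) - H(X,Y) = 0.0598 bits


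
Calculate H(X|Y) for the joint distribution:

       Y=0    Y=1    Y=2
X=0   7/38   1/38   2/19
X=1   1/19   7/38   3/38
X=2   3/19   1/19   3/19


H(X|Y) = Σ_y p(y) H(X|Y=y)
  p(Y=0) = 15/38, H(X|Y=0) = 1.4295
  p(Y=1) = 5/19, H(X|Y=1) = 1.1568
  p(Y=2) = 13/38, H(X|Y=2) = 1.5262
H(X|Y) = 0.3947×1.4295 + 0.2632×1.1568 + 0.3421×1.5262 = 1.3908 bits


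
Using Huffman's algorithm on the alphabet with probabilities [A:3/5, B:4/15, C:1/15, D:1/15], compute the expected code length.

Huffman tree construction:
Combine smallest probabilities repeatedly
Resulting codes:
  A: 1 (length 1)
  B: 01 (length 2)
  C: 000 (length 3)
  D: 001 (length 3)
Average length = Σ p(s) × length(s) = 1.5333 bits


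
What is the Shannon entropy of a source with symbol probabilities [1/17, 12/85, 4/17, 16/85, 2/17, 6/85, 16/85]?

H(X) = -Σ p(x) log₂ p(x)
  -1/17 × log₂(1/17) = 0.2404
  -12/85 × log₂(12/85) = 0.3987
  -4/17 × log₂(4/17) = 0.4912
  -16/85 × log₂(16/85) = 0.4535
  -2/17 × log₂(2/17) = 0.3632
  -6/85 × log₂(6/85) = 0.2700
  -16/85 × log₂(16/85) = 0.4535
H(X) = 2.6706 bits


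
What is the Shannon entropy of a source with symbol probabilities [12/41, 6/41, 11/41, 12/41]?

H(X) = -Σ p(x) log₂ p(x)
  -12/41 × log₂(12/41) = 0.5188
  -6/41 × log₂(6/41) = 0.4057
  -11/41 × log₂(11/41) = 0.5093
  -12/41 × log₂(12/41) = 0.5188
H(X) = 1.9526 bits


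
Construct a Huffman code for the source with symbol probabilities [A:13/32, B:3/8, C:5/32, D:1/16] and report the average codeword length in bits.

Huffman tree construction:
Combine smallest probabilities repeatedly
Resulting codes:
  A: 0 (length 1)
  B: 11 (length 2)
  C: 101 (length 3)
  D: 100 (length 3)
Average length = Σ p(s) × length(s) = 1.8125 bits


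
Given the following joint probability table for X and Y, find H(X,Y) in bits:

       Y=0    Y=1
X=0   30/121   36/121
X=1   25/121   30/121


H(X,Y) = -Σ p(x,y) log₂ p(x,y)
  p(0,0)=30/121: -0.2479 × log₂(0.2479) = 0.4988
  p(0,1)=36/121: -0.2975 × log₂(0.2975) = 0.5203
  p(1,0)=25/121: -0.2066 × log₂(0.2066) = 0.4700
  p(1,1)=30/121: -0.2479 × log₂(0.2479) = 0.4988
H(X,Y) = 1.9881 bits


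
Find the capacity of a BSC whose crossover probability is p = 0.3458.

For BSC with error probability p:
C = 1 - H(p) where H(p) is binary entropy
H(0.3458) = -0.3458 × log₂(0.3458) - 0.6542 × log₂(0.6542)
H(p) = 0.9303
C = 1 - 0.9303 = 0.0697 bits/use


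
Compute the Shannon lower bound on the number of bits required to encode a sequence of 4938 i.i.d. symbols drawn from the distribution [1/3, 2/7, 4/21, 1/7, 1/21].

Entropy H = 2.1106 bits/symbol
Minimum bits = H × n = 2.1106 × 4938
= 10422.12 bits


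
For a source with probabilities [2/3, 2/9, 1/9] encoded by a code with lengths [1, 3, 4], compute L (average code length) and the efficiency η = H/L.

Average length L = Σ p_i × l_i = 1.7778 bits
Entropy H = 1.2244 bits
Efficiency η = H/L × 100% = 68.87%


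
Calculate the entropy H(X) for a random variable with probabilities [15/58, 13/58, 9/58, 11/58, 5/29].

H(X) = -Σ p(x) log₂ p(x)
  -15/58 × log₂(15/58) = 0.5046
  -13/58 × log₂(13/58) = 0.4836
  -9/58 × log₂(9/58) = 0.4171
  -11/58 × log₂(11/58) = 0.4549
  -5/29 × log₂(5/29) = 0.4373
H(X) = 2.2974 bits


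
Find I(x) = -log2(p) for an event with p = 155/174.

Information content I(x) = -log₂(p(x))
I = -log₂(155/174) = -log₂(0.8908)
I = 0.1668 bits


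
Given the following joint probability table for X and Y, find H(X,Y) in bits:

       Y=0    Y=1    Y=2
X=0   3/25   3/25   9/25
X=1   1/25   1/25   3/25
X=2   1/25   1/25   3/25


H(X,Y) = -Σ p(x,y) log₂ p(x,y)
  p(0,0)=3/25: -0.1200 × log₂(0.1200) = 0.3671
  p(0,1)=3/25: -0.1200 × log₂(0.1200) = 0.3671
  p(0,2)=9/25: -0.3600 × log₂(0.3600) = 0.5306
  p(1,0)=1/25: -0.0400 × log₂(0.0400) = 0.1858
  p(1,1)=1/25: -0.0400 × log₂(0.0400) = 0.1858
  p(1,2)=3/25: -0.1200 × log₂(0.1200) = 0.3671
  p(2,0)=1/25: -0.0400 × log₂(0.0400) = 0.1858
  p(2,1)=1/25: -0.0400 × log₂(0.0400) = 0.1858
  p(2,2)=3/25: -0.1200 × log₂(0.1200) = 0.3671
H(X,Y) = 2.7419 bits


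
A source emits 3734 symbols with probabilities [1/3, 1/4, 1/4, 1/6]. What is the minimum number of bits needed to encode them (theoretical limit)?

Entropy H = 1.9591 bits/symbol
Minimum bits = H × n = 1.9591 × 3734
= 7315.46 bits


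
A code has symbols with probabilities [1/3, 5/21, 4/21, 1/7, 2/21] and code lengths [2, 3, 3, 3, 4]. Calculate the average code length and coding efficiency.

Average length L = Σ p_i × l_i = 2.7619 bits
Entropy H = 2.2011 bits
Efficiency η = H/L × 100% = 79.69%


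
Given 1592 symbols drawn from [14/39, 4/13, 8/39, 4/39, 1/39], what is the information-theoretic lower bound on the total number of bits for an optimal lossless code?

Entropy H = 1.9951 bits/symbol
Minimum bits = H × n = 1.9951 × 1592
= 3176.17 bits


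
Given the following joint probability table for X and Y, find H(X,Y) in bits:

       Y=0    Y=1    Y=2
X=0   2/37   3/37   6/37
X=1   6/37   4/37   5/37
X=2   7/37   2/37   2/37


H(X,Y) = -Σ p(x,y) log₂ p(x,y)
  p(0,0)=2/37: -0.0541 × log₂(0.0541) = 0.2275
  p(0,1)=3/37: -0.0811 × log₂(0.0811) = 0.2939
  p(0,2)=6/37: -0.1622 × log₂(0.1622) = 0.4256
  p(1,0)=6/37: -0.1622 × log₂(0.1622) = 0.4256
  p(1,1)=4/37: -0.1081 × log₂(0.1081) = 0.3470
  p(1,2)=5/37: -0.1351 × log₂(0.1351) = 0.3902
  p(2,0)=7/37: -0.1892 × log₂(0.1892) = 0.4545
  p(2,1)=2/37: -0.0541 × log₂(0.0541) = 0.2275
  p(2,2)=2/37: -0.0541 × log₂(0.0541) = 0.2275
H(X,Y) = 3.0193 bits


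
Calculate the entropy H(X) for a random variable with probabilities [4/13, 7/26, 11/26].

H(X) = -Σ p(x) log₂ p(x)
  -4/13 × log₂(4/13) = 0.5232
  -7/26 × log₂(7/26) = 0.5097
  -11/26 × log₂(11/26) = 0.5250
H(X) = 1.5579 bits


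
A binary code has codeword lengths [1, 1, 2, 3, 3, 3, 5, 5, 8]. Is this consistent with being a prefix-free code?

Kraft inequality: Σ 2^(-l_i) ≤ 1 for prefix-free code
Calculating: 2^(-1) + 2^(-1) + 2^(-2) + 2^(-3) + 2^(-3) + 2^(-3) + 2^(-5) + 2^(-5) + 2^(-8)
= 0.5 + 0.5 + 0.25 + 0.125 + 0.125 + 0.125 + 0.03125 + 0.03125 + 0.00390625
= 1.6914
Since 1.6914 > 1, prefix-free code does not exist


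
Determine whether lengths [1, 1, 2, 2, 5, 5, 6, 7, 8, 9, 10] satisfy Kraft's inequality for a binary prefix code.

Kraft inequality: Σ 2^(-l_i) ≤ 1 for prefix-free code
Calculating: 2^(-1) + 2^(-1) + 2^(-2) + 2^(-2) + 2^(-5) + 2^(-5) + 2^(-6) + 2^(-7) + 2^(-8) + 2^(-9) + 2^(-10)
= 0.5 + 0.5 + 0.25 + 0.25 + 0.03125 + 0.03125 + 0.015625 + 0.0078125 + 0.00390625 + 0.001953125 + 0.0009765625
= 1.5928
Since 1.5928 > 1, prefix-free code does not exist


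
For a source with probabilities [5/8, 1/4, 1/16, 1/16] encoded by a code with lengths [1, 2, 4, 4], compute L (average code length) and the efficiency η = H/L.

Average length L = Σ p_i × l_i = 1.6250 bits
Entropy H = 1.4238 bits
Efficiency η = H/L × 100% = 87.62%


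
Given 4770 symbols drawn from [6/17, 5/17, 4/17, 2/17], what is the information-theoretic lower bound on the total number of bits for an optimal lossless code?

Entropy H = 1.9040 bits/symbol
Minimum bits = H × n = 1.9040 × 4770
= 9081.93 bits


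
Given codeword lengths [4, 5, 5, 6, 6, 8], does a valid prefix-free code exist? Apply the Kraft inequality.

Kraft inequality: Σ 2^(-l_i) ≤ 1 for prefix-free code
Calculating: 2^(-4) + 2^(-5) + 2^(-5) + 2^(-6) + 2^(-6) + 2^(-8)
= 0.0625 + 0.03125 + 0.03125 + 0.015625 + 0.015625 + 0.00390625
= 0.1602
Since 0.1602 ≤ 1, prefix-free code exists


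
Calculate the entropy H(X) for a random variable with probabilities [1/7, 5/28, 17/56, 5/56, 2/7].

H(X) = -Σ p(x) log₂ p(x)
  -1/7 × log₂(1/7) = 0.4011
  -5/28 × log₂(5/28) = 0.4438
  -17/56 × log₂(17/56) = 0.5221
  -5/56 × log₂(5/56) = 0.3112
  -2/7 × log₂(2/7) = 0.5164
H(X) = 2.1946 bits


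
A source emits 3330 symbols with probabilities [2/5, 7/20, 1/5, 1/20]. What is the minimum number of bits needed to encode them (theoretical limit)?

Entropy H = 1.7394 bits/symbol
Minimum bits = H × n = 1.7394 × 3330
= 5792.05 bits


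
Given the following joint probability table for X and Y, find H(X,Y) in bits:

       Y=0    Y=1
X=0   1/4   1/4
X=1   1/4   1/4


H(X,Y) = -Σ p(x,y) log₂ p(x,y)
  p(0,0)=1/4: -0.2500 × log₂(0.2500) = 0.5000
  p(0,1)=1/4: -0.2500 × log₂(0.2500) = 0.5000
  p(1,0)=1/4: -0.2500 × log₂(0.2500) = 0.5000
  p(1,1)=1/4: -0.2500 × log₂(0.2500) = 0.5000
H(X,Y) = 2.0000 bits


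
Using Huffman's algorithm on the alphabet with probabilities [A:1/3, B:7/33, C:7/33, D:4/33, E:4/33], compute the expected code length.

Huffman tree construction:
Combine smallest probabilities repeatedly
Resulting codes:
  A: 11 (length 2)
  B: 00 (length 2)
  C: 01 (length 2)
  D: 100 (length 3)
  E: 101 (length 3)
Average length = Σ p(s) × length(s) = 2.2424 bits


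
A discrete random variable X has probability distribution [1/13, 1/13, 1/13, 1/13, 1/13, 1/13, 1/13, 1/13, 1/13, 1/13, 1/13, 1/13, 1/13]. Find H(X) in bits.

H(X) = -Σ p(x) log₂ p(x)
  -1/13 × log₂(1/13) = 0.2846
  -1/13 × log₂(1/13) = 0.2846
  -1/13 × log₂(1/13) = 0.2846
  -1/13 × log₂(1/13) = 0.2846
  -1/13 × log₂(1/13) = 0.2846
  -1/13 × log₂(1/13) = 0.2846
  -1/13 × log₂(1/13) = 0.2846
  -1/13 × log₂(1/13) = 0.2846
  -1/13 × log₂(1/13) = 0.2846
  -1/13 × log₂(1/13) = 0.2846
  -1/13 × log₂(1/13) = 0.2846
  -1/13 × log₂(1/13) = 0.2846
  -1/13 × log₂(1/13) = 0.2846
H(X) = 3.7004 bits


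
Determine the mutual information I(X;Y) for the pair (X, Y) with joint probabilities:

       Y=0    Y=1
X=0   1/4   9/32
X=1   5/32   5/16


H(X) = 0.9972, H(Y) = 0.9745, H(X,Y) = 1.9576
I(X;Y) = H(X) + H(Y) - H(X,Y) = 0.0141 bits


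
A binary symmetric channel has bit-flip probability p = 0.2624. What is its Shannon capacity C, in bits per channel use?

For BSC with error probability p:
C = 1 - H(p) where H(p) is binary entropy
H(0.2624) = -0.2624 × log₂(0.2624) - 0.7376 × log₂(0.7376)
H(p) = 0.8303
C = 1 - 0.8303 = 0.1697 bits/use


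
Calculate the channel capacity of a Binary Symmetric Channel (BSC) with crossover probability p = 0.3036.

For BSC with error probability p:
C = 1 - H(p) where H(p) is binary entropy
H(0.3036) = -0.3036 × log₂(0.3036) - 0.6964 × log₂(0.6964)
H(p) = 0.8856
C = 1 - 0.8856 = 0.1144 bits/use


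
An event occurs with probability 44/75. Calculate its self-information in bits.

Information content I(x) = -log₂(p(x))
I = -log₂(44/75) = -log₂(0.5867)
I = 0.7694 bits


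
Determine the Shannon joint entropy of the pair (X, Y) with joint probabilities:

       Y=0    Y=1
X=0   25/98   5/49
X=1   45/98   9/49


H(X,Y) = -Σ p(x,y) log₂ p(x,y)
  p(0,0)=25/98: -0.2551 × log₂(0.2551) = 0.5028
  p(0,1)=5/49: -0.1020 × log₂(0.1020) = 0.3360
  p(1,0)=45/98: -0.4592 × log₂(0.4592) = 0.5156
  p(1,1)=9/49: -0.1837 × log₂(0.1837) = 0.4490
H(X,Y) = 1.8034 bits


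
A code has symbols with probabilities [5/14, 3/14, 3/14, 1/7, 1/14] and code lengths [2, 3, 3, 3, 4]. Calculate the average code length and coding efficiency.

Average length L = Σ p_i × l_i = 2.7143 bits
Entropy H = 2.1560 bits
Efficiency η = H/L × 100% = 79.43%


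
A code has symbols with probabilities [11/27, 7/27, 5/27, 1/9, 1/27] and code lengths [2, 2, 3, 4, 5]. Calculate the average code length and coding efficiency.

Average length L = Σ p_i × l_i = 2.5185 bits
Entropy H = 2.0116 bits
Efficiency η = H/L × 100% = 79.87%
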